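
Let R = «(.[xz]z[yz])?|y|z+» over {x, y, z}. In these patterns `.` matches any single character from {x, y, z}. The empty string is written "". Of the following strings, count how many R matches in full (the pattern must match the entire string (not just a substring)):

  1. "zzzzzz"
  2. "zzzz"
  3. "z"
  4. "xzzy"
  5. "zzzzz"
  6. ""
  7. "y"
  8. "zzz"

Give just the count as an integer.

1 → match
2 → match
3 → match
4 → match
5 → match
6 → match
7 → match
8 → match
Total matched: 8

8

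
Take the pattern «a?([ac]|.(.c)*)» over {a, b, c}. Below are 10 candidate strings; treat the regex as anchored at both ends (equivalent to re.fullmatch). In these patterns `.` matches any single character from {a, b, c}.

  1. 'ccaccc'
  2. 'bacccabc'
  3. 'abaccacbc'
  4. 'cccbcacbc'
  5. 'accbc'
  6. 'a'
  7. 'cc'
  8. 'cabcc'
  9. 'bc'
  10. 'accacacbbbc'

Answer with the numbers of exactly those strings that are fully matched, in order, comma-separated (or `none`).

1. 'ccaccc' → no match
2. 'bacccabc' → no match
3. 'abaccacbc' → no match
4. 'cccbcacbc' → match
5. 'accbc' → match
6. 'a' → match
7. 'cc' → no match
8. 'cabcc' → no match
9. 'bc' → no match
10. 'accacacbbbc' → no match

4, 5, 6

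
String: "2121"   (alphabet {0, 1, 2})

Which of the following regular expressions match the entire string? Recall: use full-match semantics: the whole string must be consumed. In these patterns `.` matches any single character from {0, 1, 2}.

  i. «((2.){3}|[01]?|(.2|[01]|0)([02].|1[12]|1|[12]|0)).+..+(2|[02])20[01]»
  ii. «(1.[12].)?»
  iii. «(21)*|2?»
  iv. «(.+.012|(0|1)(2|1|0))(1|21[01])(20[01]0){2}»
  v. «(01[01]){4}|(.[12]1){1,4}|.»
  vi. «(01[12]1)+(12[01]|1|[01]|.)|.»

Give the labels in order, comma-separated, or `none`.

i → no match
ii → no match
iii → match
iv → no match — must end with "0"
v → no match
vi → no match

iii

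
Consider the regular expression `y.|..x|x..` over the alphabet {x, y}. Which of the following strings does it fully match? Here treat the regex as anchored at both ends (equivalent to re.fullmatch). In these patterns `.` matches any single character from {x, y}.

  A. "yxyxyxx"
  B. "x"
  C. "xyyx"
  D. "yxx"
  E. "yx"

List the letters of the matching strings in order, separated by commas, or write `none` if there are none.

A → no match
B → no match
C → no match
D → match
E → match

D, E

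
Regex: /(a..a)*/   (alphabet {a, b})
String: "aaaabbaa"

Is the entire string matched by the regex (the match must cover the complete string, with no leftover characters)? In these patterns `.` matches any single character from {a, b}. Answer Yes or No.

No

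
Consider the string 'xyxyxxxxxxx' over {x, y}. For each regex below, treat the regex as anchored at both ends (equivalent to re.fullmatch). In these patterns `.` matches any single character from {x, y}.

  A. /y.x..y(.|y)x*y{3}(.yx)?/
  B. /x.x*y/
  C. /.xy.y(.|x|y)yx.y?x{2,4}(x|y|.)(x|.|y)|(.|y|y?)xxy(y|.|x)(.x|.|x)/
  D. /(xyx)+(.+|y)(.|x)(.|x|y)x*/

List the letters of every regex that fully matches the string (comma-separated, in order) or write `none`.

D

A → no match — must start with 'y'
B → no match — must end with 'y'
C → no match
D → match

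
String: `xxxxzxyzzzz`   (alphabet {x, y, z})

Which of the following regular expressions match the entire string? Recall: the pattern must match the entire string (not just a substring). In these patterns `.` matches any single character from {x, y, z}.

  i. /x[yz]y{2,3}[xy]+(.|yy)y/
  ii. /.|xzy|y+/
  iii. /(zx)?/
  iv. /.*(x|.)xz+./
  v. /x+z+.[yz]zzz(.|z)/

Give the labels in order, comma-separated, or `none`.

i → no match — must end with `y`
ii → no match
iii → no match
iv → no match
v → match

v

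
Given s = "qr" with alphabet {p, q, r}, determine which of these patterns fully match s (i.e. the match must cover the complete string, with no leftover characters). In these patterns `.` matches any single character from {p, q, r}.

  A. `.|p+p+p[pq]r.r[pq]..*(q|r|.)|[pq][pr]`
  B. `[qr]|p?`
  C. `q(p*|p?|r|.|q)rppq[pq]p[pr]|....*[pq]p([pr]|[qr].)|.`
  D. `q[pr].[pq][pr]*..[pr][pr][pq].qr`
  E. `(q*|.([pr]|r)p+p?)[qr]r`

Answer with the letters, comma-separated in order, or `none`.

A → match
B → no match
C → no match
D → no match
E → match

A, E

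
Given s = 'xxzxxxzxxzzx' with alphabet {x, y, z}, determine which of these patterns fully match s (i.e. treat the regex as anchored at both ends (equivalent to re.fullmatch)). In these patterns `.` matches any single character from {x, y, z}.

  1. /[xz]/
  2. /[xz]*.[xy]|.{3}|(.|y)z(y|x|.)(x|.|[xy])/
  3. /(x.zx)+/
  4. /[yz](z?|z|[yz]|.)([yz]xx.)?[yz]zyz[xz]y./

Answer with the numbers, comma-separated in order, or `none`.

1 → no match
2 → match
3 → match
4 → no match

2, 3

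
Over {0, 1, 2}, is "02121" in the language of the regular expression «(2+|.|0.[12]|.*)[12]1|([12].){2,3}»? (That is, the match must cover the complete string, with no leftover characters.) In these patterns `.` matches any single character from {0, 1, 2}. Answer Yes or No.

Yes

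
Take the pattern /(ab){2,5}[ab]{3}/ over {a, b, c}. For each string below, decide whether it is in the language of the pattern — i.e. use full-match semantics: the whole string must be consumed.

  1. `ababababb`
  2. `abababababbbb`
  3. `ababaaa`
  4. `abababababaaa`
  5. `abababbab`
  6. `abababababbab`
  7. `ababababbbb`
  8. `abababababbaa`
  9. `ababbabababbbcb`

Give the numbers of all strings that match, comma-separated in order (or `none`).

1 → match
2 → match
3 → match
4 → match
5 → match
6 → match
7 → match
8 → match
9 → no match

1, 2, 3, 4, 5, 6, 7, 8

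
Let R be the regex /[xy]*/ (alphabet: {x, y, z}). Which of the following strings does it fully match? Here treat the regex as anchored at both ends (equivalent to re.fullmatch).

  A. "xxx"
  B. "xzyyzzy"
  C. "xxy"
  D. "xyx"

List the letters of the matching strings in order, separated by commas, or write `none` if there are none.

A, C, D

A. "xxx" → match
B. "xzyyzzy" → no match
C. "xxy" → match
D. "xyx" → match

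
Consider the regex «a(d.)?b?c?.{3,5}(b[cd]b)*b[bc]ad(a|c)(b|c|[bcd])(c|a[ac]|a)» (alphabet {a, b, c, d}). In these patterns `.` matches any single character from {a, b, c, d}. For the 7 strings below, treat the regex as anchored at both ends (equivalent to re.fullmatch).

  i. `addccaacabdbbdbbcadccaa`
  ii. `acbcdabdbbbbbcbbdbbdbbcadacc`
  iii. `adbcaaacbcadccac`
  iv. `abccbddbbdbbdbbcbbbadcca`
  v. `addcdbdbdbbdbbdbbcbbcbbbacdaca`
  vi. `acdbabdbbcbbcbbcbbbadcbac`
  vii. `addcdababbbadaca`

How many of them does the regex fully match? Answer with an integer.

i → match
ii → no match
iii → match
iv → match
v → no match
vi → match
vii → match
Total matched: 5

5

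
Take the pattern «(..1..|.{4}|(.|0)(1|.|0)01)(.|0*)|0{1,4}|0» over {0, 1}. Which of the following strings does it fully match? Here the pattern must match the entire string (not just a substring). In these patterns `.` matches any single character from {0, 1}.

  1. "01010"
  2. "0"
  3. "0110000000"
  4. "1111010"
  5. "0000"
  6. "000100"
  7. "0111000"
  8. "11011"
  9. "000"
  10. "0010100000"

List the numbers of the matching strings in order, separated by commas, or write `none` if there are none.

1, 2, 3, 5, 6, 7, 8, 9, 10

1 → match
2 → match
3 → match
4 → no match
5 → match
6 → match
7 → match
8 → match
9 → match
10 → match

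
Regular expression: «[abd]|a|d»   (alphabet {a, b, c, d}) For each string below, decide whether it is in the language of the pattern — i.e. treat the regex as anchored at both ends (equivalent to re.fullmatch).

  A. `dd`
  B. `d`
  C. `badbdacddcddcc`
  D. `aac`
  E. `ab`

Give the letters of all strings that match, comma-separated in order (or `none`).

B

A → no match
B → match
C → no match
D → no match
E → no match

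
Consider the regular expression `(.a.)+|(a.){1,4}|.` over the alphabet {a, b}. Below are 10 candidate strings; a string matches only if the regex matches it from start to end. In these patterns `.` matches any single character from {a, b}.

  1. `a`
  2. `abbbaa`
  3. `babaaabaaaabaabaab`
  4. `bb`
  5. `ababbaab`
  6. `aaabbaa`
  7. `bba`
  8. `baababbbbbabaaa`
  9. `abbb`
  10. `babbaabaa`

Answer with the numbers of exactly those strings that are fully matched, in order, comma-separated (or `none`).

1, 3, 10

1 → match
2 → no match
3 → match
4 → no match
5 → no match
6 → no match
7 → no match
8 → no match
9 → no match
10 → match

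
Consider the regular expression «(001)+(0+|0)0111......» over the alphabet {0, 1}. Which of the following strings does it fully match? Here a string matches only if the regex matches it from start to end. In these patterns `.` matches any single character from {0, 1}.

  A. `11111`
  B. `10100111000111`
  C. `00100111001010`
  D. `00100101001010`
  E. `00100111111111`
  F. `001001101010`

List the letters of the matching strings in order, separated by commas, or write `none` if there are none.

A. `11111` → no match — must start with `001`
B → no match — must start with `001`
C → match
D → no match
E → match
F. `001001101010` → no match

C, E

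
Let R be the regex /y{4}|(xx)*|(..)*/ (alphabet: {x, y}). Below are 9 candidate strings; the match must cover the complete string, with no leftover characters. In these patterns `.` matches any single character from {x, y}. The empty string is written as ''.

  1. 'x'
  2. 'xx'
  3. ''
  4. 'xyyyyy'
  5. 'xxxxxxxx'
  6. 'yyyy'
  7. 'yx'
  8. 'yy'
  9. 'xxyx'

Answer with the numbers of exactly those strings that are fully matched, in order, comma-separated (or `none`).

1. 'x' → no match
2. 'xx' → match
3. '' → match
4. 'xyyyyy' → match
5. 'xxxxxxxx' → match
6. 'yyyy' → match
7. 'yx' → match
8. 'yy' → match
9. 'xxyx' → match

2, 3, 4, 5, 6, 7, 8, 9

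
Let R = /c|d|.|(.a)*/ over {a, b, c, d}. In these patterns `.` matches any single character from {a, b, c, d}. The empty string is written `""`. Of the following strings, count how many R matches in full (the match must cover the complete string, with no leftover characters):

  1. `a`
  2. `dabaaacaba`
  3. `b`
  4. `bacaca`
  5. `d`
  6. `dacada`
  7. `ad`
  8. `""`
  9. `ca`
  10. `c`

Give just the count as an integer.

9

1 → match
2 → match
3 → match
4 → match
5 → match
6 → match
7 → no match
8 → match
9 → match
10 → match
Total matched: 9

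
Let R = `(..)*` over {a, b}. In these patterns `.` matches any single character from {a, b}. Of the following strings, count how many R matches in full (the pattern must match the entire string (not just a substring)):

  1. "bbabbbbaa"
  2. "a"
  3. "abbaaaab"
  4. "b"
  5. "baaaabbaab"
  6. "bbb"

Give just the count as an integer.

1 → no match
2 → no match
3 → match
4 → no match
5 → match
6 → no match
Total matched: 2

2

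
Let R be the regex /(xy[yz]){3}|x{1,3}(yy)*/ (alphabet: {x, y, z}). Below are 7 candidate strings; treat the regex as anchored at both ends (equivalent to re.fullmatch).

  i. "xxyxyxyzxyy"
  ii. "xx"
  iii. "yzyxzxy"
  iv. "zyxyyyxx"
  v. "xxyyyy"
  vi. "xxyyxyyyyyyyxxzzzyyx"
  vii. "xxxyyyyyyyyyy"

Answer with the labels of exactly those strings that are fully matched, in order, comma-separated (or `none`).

ii, v, vii

i → no match
ii → match
iii → no match
iv → no match
v → match
vi → no match
vii → match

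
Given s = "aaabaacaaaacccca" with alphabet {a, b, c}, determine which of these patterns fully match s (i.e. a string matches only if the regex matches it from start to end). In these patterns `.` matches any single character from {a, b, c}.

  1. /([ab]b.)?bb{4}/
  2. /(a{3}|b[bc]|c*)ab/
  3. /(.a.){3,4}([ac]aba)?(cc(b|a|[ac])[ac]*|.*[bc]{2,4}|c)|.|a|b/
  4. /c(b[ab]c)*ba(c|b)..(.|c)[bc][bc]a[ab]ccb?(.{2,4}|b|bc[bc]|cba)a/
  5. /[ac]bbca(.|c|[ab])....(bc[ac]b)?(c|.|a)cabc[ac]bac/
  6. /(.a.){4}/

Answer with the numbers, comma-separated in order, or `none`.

1 → no match — must end with "b"
2 → no match — must end with "ab"
3 → match
4 → no match — must start with "c"
5 → no match — must end with "bac"
6 → no match

3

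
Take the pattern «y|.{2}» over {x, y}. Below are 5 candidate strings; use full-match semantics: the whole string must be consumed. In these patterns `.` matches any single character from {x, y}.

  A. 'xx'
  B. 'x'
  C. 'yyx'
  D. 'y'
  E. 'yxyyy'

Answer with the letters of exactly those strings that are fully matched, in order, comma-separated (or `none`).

A → match
B → no match
C → no match
D → match
E → no match

A, D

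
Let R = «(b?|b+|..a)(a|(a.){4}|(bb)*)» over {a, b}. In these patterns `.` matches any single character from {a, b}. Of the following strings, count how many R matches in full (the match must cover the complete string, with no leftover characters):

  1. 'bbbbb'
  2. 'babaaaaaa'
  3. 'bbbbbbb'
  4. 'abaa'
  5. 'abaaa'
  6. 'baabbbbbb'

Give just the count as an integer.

1 → match
2 → match
3 → match
4 → match
5 → no match
6 → match
Total matched: 5

5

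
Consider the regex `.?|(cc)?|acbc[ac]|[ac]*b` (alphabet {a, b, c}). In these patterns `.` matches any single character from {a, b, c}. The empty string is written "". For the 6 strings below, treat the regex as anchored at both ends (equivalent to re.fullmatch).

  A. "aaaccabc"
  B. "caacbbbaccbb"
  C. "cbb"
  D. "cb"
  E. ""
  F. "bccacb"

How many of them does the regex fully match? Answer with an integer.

2

A → no match
B → no match
C → no match
D → match
E → match
F → no match
Total matched: 2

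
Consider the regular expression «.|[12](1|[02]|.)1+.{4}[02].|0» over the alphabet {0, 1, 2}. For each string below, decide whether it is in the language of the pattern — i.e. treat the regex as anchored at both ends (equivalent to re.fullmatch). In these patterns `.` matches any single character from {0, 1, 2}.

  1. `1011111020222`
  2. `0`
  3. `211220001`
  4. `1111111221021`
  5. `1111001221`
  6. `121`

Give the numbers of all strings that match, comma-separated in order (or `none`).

1 → match
2 → match
3 → match
4 → match
5 → match
6 → no match

1, 2, 3, 4, 5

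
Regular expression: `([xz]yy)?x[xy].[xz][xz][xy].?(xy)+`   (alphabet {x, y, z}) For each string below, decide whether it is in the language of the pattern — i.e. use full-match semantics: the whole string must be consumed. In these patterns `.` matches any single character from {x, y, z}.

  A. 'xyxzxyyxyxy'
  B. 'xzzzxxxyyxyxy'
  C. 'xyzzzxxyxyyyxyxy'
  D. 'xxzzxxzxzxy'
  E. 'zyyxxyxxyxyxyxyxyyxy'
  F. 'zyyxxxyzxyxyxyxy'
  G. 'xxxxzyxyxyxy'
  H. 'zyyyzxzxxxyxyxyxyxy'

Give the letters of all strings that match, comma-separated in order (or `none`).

A, G

A → match
B → no match
C → no match
D → no match
E → no match
F → no match
G → match
H → no match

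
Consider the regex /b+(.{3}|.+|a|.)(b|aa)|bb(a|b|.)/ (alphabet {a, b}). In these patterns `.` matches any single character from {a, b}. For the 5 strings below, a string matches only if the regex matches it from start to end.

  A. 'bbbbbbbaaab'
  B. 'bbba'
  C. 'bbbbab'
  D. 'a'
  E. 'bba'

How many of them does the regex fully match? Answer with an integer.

3

A. 'bbbbbbbaaab' → match
B. 'bbba' → no match
C. 'bbbbab' → match
D. 'a' → no match
E. 'bba' → match
Total matched: 3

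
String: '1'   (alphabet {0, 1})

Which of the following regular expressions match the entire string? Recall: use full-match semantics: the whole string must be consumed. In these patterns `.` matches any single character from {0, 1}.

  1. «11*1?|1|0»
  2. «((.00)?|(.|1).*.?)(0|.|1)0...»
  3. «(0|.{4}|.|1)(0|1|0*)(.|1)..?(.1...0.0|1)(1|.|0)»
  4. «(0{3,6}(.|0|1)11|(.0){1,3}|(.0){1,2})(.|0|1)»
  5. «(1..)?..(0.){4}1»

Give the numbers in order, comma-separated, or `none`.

1 → match
2 → no match
3 → no match
4 → no match
5 → no match

1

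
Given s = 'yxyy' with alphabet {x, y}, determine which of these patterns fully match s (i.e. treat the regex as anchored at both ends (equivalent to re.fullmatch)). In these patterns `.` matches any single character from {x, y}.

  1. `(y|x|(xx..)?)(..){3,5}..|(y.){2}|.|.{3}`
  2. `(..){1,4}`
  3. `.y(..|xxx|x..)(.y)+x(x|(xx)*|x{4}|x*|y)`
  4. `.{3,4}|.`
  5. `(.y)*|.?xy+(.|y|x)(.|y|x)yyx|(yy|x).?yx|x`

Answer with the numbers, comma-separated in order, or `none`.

1, 2, 4

1 → match
2 → match
3 → no match
4 → match
5 → no match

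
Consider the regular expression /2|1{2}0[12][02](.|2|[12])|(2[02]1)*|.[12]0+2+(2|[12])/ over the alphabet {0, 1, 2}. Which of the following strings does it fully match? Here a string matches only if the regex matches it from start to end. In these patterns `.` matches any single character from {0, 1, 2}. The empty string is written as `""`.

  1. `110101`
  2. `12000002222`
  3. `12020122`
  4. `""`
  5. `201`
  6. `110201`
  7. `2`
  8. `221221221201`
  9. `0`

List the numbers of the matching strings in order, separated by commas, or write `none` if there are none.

1, 2, 4, 5, 6, 7, 8

1 → match
2 → match
3 → no match
4 → match
5 → match
6 → match
7 → match
8 → match
9 → no match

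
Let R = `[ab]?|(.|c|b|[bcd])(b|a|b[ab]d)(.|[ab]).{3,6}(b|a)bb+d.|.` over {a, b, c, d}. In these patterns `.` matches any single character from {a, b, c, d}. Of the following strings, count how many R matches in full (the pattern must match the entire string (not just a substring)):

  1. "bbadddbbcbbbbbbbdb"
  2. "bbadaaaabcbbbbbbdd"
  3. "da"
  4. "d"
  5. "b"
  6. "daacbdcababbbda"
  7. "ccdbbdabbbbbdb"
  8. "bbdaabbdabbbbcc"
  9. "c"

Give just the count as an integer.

1 → match
2 → match
3. "da" → no match
4. "d" → match
5. "b" → match
6 → match
7 → no match
8 → no match
9. "c" → match
Total matched: 6

6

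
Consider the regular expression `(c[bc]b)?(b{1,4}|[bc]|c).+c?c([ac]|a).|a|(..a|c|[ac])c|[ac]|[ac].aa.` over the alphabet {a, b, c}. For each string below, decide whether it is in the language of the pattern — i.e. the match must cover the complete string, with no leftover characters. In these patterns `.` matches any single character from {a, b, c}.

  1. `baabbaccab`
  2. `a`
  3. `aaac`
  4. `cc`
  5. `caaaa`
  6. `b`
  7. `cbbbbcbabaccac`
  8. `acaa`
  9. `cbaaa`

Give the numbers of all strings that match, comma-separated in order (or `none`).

1. `baabbaccab` → match
2. `a` → match
3. `aaac` → match
4. `cc` → match
5. `caaaa` → match
6. `b` → no match
7 → match
8. `acaa` → no match
9. `cbaaa` → match

1, 2, 3, 4, 5, 7, 9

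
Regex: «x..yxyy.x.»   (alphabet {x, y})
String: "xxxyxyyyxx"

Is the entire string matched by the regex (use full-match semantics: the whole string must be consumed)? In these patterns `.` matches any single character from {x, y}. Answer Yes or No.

Yes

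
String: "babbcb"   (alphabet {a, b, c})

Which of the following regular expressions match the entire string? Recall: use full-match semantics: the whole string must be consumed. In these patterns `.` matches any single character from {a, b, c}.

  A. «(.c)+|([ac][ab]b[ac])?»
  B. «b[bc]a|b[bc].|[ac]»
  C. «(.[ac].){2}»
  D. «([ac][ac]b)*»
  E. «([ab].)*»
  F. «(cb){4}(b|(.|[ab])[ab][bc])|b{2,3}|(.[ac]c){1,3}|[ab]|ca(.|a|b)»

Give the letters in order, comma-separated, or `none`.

A → no match
B → no match
C → match
D → no match
E → no match
F → no match

C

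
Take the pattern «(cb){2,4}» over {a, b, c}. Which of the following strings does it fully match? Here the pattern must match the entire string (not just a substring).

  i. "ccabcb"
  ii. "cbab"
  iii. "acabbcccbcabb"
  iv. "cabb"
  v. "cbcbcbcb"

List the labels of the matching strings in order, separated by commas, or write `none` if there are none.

v

i. "ccabcb" → no match — must start with "cb"
ii. "cbab" → no match — must end with "cb"
iii → no match — must start with "cb"
iv. "cabb" → no match — must start with "cb"
v. "cbcbcbcb" → match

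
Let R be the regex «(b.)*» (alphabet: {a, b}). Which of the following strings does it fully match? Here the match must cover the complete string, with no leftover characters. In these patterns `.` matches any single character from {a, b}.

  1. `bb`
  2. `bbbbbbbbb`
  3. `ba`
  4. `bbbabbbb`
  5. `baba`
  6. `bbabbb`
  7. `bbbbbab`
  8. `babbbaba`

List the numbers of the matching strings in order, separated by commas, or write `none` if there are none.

1, 3, 4, 5, 8

1 → match
2 → no match
3 → match
4 → match
5 → match
6 → no match
7 → no match
8 → match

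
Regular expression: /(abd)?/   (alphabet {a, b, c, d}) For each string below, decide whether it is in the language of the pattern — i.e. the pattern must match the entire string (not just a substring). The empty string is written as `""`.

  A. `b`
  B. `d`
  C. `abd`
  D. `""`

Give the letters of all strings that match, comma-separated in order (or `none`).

C, D

A. `b` → no match
B. `d` → no match
C. `abd` → match
D. `""` → match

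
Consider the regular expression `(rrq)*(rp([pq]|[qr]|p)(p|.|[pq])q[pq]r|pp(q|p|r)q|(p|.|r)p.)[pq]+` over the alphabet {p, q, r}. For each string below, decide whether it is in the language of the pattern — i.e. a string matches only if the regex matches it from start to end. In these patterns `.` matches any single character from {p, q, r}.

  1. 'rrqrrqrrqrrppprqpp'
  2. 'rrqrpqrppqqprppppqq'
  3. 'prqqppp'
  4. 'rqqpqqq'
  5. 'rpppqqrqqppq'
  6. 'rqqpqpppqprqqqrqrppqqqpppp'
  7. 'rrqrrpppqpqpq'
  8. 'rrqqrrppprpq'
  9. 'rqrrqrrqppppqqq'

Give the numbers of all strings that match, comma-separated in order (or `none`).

5

1 → no match
2 → no match
3 → no match
4 → no match
5 → match
6 → no match
7 → no match
8 → no match
9 → no match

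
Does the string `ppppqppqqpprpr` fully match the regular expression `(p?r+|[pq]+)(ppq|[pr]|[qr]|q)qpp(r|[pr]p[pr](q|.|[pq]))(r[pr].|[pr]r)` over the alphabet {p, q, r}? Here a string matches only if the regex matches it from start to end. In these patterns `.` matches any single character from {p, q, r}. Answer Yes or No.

Yes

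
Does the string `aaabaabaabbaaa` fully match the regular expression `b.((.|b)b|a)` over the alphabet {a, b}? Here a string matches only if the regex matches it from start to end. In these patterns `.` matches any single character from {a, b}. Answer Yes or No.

Every match must start with `b`, but `aaabaabaabbaaa` does not.

No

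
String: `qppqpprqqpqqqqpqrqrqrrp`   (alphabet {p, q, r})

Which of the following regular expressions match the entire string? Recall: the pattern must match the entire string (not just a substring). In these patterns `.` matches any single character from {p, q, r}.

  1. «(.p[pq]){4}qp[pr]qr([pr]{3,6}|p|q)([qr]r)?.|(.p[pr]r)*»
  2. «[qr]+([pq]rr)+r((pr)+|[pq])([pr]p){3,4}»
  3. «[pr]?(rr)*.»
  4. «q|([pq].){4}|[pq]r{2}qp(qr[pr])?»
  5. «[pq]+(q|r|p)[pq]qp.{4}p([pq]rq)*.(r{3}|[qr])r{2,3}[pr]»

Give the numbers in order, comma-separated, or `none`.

1 → no match
2 → no match
3 → no match
4 → no match
5 → match

5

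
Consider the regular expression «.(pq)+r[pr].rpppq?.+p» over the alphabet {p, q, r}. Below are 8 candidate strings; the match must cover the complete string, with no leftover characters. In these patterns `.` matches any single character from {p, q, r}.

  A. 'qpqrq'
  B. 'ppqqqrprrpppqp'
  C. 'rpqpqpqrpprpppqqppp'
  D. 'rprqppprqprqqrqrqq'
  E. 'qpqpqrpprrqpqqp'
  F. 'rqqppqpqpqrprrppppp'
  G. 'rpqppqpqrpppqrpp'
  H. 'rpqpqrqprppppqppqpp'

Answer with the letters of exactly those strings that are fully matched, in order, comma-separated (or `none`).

C

A → no match — must end with 'p'
B → no match
C → match
D → no match — must end with 'p'
E → no match
F → no match
G → no match
H → no match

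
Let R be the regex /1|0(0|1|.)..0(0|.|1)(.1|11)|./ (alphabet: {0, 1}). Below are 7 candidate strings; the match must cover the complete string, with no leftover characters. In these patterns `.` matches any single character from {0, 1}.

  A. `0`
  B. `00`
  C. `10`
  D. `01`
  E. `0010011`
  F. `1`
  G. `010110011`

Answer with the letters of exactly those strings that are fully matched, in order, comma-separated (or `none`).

A → match
B → no match
C → no match
D → no match
E → no match
F → match
G → no match

A, F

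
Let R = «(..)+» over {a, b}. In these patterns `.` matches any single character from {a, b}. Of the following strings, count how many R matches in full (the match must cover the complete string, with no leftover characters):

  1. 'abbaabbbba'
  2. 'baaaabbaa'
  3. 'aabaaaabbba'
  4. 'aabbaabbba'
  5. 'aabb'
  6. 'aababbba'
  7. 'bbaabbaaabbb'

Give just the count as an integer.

5

1 → match
2 → no match
3 → no match
4 → match
5 → match
6 → match
7 → match
Total matched: 5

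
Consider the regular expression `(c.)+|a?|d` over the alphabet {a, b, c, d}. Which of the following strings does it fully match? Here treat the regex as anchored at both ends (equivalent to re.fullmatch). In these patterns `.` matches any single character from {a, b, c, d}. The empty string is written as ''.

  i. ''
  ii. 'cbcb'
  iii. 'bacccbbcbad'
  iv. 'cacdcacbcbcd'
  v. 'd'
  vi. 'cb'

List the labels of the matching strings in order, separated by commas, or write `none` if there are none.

i → match
ii → match
iii → no match
iv → match
v → match
vi → match

i, ii, iv, v, vi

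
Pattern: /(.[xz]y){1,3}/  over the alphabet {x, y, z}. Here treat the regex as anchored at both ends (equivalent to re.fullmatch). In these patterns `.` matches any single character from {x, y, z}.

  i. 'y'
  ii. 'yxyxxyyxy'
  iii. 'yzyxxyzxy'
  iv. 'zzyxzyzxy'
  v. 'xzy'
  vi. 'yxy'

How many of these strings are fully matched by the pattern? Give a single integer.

i. 'y' → no match
ii. 'yxyxxyyxy' → match
iii. 'yzyxxyzxy' → match
iv. 'zzyxzyzxy' → match
v. 'xzy' → match
vi. 'yxy' → match
Total matched: 5

5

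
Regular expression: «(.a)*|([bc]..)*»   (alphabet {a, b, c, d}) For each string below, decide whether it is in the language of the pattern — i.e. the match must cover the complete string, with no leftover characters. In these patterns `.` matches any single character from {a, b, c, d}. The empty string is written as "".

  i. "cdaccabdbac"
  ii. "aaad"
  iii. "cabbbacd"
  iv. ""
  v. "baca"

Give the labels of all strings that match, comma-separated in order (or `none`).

i → no match
ii → no match
iii → no match
iv → match
v → match

iv, v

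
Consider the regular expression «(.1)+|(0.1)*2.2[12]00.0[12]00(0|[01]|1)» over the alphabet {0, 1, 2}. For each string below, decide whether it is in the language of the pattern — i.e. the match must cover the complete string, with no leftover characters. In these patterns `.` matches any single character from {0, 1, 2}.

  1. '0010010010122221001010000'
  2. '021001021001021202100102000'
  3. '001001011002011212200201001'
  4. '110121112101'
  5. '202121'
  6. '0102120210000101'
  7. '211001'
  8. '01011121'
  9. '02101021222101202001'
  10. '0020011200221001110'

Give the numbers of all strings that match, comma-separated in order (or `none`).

2, 4, 8

1 → no match
2 → match
3 → no match
4 → match
5 → no match
6 → no match
7 → no match
8 → match
9 → no match
10 → no match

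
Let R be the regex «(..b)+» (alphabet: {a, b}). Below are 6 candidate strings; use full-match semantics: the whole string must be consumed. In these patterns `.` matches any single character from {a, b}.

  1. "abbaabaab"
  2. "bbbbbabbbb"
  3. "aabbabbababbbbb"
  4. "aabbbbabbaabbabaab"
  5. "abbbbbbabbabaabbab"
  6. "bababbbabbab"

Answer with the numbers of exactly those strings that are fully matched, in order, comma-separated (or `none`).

1, 3, 4, 5, 6

1. "abbaabaab" → match
2. "bbbbbabbbb" → no match
3 → match
4 → match
5 → match
6. "bababbbabbab" → match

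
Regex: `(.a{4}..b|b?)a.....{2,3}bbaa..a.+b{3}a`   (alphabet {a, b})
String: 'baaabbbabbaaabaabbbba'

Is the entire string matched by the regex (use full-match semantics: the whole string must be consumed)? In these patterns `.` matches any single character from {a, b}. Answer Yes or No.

Yes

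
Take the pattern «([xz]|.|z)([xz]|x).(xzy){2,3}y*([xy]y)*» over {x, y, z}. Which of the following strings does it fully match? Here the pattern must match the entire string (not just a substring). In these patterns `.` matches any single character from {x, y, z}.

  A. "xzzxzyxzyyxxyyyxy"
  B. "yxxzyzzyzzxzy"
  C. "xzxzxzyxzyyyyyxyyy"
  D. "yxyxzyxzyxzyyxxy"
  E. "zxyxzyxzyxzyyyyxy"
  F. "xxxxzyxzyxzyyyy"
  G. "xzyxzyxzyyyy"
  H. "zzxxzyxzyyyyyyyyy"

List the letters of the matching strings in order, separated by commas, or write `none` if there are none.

E, F, G, H

A → no match
B → no match
C → no match
D → no match
E → match
F → match
G → match
H → match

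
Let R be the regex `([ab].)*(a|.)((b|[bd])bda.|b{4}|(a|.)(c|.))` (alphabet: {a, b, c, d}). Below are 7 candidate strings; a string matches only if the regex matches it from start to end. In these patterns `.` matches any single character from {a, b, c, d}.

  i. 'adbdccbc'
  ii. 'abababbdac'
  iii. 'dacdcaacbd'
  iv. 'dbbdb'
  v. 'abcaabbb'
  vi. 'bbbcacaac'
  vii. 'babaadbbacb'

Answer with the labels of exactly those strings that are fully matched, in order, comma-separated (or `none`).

ii, vi, vii

i → no match
ii → match
iii → no match
iv → no match
v → no match
vi → match
vii → match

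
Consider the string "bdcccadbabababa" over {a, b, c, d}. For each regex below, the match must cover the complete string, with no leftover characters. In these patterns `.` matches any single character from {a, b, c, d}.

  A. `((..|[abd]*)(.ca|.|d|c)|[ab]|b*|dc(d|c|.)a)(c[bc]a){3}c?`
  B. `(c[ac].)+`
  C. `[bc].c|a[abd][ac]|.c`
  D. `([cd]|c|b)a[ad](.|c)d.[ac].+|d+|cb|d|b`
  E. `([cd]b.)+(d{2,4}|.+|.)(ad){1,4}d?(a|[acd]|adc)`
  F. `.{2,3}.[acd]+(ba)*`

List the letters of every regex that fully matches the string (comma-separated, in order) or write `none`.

A → no match
B → no match — must start with "c"
C → no match
D → no match
E → no match
F → match

F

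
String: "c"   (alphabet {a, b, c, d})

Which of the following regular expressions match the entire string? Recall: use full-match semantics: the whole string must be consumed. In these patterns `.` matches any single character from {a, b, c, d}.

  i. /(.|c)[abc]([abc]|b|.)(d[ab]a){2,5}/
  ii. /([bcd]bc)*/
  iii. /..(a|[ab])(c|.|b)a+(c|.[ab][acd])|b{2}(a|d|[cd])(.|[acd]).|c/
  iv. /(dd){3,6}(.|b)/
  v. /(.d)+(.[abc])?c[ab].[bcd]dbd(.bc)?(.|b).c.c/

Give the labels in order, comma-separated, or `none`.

iii

i → no match — must end with "a"
ii → no match
iii → match
iv → no match — must start with "dd"
v → no match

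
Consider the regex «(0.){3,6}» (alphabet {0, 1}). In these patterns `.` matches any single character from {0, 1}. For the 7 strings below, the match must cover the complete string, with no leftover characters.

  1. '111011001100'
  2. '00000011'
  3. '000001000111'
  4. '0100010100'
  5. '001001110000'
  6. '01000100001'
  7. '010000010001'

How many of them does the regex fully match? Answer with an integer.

2

1 → no match — must start with '0'
2 → no match
3 → no match
4 → match
5 → no match
6 → no match
7 → match
Total matched: 2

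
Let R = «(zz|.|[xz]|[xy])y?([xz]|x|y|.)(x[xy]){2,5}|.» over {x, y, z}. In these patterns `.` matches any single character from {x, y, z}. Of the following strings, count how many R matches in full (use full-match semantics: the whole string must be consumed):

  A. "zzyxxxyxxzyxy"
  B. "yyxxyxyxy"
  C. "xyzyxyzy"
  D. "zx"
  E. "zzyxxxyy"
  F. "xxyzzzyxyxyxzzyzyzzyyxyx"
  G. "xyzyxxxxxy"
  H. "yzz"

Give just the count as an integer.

A → no match
B → match
C → no match
D → no match
E → no match
F → no match
G → no match
H → no match
Total matched: 1

1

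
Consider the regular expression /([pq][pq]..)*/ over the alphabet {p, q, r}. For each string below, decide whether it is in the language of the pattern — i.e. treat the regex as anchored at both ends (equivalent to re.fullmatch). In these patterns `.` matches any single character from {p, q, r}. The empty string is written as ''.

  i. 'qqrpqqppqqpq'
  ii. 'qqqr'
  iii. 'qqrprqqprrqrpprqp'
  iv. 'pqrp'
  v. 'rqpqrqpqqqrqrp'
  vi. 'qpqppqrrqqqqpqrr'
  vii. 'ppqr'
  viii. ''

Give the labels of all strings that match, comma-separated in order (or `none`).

i, ii, iv, vi, vii, viii

i → match
ii → match
iii → no match
iv → match
v → no match
vi → match
vii → match
viii → match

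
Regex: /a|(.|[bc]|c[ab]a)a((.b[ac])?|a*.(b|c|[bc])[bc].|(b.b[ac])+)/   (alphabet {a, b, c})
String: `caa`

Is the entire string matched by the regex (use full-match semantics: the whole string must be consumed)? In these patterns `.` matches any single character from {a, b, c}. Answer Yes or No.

No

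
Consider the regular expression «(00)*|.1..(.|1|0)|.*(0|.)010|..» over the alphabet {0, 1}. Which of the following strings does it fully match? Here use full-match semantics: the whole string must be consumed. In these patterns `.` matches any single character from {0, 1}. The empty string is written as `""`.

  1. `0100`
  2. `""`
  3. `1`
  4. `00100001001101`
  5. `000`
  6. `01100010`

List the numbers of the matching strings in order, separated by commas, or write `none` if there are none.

2, 6

1 → no match
2 → match
3 → no match
4 → no match
5 → no match
6 → match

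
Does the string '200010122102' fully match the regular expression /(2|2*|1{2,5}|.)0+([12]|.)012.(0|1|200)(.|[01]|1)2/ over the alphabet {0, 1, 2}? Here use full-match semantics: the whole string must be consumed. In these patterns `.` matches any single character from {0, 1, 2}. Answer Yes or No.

Yes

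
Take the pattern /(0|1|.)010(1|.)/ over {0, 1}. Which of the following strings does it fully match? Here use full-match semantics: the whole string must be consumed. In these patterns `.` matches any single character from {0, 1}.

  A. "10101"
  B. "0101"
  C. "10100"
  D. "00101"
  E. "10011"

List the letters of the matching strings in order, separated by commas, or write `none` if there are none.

A → match
B → no match
C → match
D → match
E → no match

A, C, D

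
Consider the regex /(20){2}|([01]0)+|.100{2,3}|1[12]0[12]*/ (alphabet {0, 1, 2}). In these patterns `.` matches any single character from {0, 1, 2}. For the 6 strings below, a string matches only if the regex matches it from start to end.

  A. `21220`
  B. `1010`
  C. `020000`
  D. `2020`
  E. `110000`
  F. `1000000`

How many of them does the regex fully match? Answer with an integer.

3

A → no match
B → match
C → no match
D → match
E → match
F → no match
Total matched: 3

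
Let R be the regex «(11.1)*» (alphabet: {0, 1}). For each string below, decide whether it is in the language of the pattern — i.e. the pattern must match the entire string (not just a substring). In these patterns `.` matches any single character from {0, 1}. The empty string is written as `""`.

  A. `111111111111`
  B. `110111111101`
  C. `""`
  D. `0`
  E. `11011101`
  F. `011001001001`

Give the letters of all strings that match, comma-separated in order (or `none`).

A. `111111111111` → match
B. `110111111101` → match
C. `""` → match
D. `0` → no match
E. `11011101` → match
F. `011001001001` → no match

A, B, C, E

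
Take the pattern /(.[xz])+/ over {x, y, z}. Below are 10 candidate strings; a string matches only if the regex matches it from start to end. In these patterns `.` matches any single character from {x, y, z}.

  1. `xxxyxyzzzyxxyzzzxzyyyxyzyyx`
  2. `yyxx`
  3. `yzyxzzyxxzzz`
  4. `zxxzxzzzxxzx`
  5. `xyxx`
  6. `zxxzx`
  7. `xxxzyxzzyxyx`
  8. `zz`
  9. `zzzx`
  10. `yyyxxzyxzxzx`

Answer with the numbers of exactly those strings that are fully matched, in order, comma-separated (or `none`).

1 → no match
2. `yyxx` → no match
3. `yzyxzzyxxzzz` → match
4. `zxxzxzzzxxzx` → match
5. `xyxx` → no match
6. `zxxzx` → no match
7. `xxxzyxzzyxyx` → match
8. `zz` → match
9. `zzzx` → match
10. `yyyxxzyxzxzx` → no match

3, 4, 7, 8, 9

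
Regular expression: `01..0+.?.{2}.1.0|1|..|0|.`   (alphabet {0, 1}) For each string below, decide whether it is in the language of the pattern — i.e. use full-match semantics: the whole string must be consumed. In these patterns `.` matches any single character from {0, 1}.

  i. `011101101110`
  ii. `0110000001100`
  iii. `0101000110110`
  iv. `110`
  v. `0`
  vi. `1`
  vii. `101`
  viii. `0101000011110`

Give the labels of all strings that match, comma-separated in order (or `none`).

i, ii, iii, v, vi, viii

i → match
ii → match
iii → match
iv → no match
v → match
vi → match
vii → no match
viii → match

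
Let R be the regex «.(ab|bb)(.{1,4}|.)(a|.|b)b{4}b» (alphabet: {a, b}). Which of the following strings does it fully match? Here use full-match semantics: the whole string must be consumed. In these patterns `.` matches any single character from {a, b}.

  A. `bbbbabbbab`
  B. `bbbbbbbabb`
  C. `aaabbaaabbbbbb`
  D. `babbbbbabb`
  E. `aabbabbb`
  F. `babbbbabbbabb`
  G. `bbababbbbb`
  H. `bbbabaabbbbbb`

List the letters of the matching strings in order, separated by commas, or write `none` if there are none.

H

A → no match — must end with `bb`
B → no match
C → no match
D → no match
E → no match
F → no match
G → no match
H → match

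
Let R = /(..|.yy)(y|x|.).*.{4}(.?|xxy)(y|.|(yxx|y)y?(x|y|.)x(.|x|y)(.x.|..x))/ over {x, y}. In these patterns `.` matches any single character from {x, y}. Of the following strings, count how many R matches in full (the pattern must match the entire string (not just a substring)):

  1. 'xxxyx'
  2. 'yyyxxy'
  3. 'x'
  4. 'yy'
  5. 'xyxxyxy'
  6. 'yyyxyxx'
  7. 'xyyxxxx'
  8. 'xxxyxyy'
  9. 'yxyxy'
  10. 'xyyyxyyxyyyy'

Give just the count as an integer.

1 → no match
2 → no match
3 → no match
4 → no match
5 → no match
6 → no match
7 → no match
8 → no match
9 → no match
10 → match
Total matched: 1

1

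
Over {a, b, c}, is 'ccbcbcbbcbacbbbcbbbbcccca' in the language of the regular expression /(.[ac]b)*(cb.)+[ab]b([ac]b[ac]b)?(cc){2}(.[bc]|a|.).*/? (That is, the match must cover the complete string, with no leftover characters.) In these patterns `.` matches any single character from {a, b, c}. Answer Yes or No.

No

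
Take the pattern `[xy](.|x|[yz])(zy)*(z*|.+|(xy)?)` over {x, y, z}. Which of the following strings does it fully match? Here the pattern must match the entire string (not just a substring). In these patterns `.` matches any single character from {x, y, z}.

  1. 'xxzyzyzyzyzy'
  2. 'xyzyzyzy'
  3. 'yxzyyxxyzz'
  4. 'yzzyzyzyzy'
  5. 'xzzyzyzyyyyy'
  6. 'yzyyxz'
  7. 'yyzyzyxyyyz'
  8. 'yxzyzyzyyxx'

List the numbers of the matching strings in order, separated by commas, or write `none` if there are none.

1 → match
2 → match
3 → match
4 → match
5 → match
6 → match
7 → match
8 → match

1, 2, 3, 4, 5, 6, 7, 8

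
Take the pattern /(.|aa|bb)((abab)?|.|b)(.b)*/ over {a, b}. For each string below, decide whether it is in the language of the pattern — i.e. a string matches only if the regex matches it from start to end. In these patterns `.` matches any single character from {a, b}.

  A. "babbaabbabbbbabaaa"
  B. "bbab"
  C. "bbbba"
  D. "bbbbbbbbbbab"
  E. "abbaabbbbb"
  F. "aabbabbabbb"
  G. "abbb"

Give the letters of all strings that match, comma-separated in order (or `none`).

A → no match
B → match
C → no match
D → match
E → no match
F → no match
G → match

B, D, G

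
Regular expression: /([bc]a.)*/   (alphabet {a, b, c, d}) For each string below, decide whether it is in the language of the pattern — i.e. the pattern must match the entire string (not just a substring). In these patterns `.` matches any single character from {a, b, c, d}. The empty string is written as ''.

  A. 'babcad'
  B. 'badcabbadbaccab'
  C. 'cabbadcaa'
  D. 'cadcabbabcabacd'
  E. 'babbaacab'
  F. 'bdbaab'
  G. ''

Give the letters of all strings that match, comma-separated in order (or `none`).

A → match
B → match
C → match
D → no match
E → match
F → no match
G → match

A, B, C, E, G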